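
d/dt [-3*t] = -3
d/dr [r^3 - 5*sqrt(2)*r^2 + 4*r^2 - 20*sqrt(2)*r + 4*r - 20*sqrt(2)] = 3*r^2 - 10*sqrt(2)*r + 8*r - 20*sqrt(2) + 4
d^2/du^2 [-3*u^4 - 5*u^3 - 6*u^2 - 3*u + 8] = -36*u^2 - 30*u - 12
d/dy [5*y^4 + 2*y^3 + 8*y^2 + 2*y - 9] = 20*y^3 + 6*y^2 + 16*y + 2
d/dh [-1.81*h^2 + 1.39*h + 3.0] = 1.39 - 3.62*h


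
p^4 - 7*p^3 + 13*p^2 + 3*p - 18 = (p - 3)^2*(p - 2)*(p + 1)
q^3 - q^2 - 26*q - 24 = (q - 6)*(q + 1)*(q + 4)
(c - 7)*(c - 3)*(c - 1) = c^3 - 11*c^2 + 31*c - 21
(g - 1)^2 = g^2 - 2*g + 1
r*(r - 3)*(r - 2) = r^3 - 5*r^2 + 6*r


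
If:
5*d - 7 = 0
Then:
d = 7/5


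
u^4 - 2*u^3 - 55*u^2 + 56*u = u*(u - 8)*(u - 1)*(u + 7)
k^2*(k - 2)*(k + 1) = k^4 - k^3 - 2*k^2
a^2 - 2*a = a*(a - 2)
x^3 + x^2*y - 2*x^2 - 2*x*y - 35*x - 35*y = (x - 7)*(x + 5)*(x + y)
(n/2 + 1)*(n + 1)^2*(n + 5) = n^4/2 + 9*n^3/2 + 25*n^2/2 + 27*n/2 + 5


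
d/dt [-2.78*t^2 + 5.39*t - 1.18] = 5.39 - 5.56*t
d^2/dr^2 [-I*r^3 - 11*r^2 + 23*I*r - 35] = -6*I*r - 22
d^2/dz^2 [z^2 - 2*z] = 2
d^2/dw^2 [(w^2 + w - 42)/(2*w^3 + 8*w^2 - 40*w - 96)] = (w^6 + 3*w^5 - 180*w^4 - 892*w^3 + 1368*w^2 + 4608*w - 23520)/(w^9 + 12*w^8 - 12*w^7 - 560*w^6 - 912*w^5 + 8256*w^4 + 21952*w^3 - 29952*w^2 - 138240*w - 110592)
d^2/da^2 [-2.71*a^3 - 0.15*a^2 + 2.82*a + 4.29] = -16.26*a - 0.3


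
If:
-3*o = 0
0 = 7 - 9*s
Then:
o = 0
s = 7/9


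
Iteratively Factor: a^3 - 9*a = (a + 3)*(a^2 - 3*a) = (a - 3)*(a + 3)*(a)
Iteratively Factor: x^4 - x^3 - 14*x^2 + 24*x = (x)*(x^3 - x^2 - 14*x + 24) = x*(x + 4)*(x^2 - 5*x + 6) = x*(x - 2)*(x + 4)*(x - 3)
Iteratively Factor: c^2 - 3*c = (c)*(c - 3)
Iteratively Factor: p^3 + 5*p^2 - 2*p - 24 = (p + 4)*(p^2 + p - 6) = (p - 2)*(p + 4)*(p + 3)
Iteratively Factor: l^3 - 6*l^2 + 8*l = (l - 2)*(l^2 - 4*l) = l*(l - 2)*(l - 4)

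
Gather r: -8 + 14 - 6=0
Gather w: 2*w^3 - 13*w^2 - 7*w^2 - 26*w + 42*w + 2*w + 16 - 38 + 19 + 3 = 2*w^3 - 20*w^2 + 18*w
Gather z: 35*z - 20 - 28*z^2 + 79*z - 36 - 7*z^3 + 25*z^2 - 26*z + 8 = -7*z^3 - 3*z^2 + 88*z - 48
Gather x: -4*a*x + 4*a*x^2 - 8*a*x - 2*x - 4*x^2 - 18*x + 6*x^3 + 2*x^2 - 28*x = 6*x^3 + x^2*(4*a - 2) + x*(-12*a - 48)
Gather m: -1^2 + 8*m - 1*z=8*m - z - 1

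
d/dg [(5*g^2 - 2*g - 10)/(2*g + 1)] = 2*(5*g^2 + 5*g + 9)/(4*g^2 + 4*g + 1)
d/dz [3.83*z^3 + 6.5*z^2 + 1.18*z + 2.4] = 11.49*z^2 + 13.0*z + 1.18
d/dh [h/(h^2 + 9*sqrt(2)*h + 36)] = (36 - h^2)/(h^4 + 18*sqrt(2)*h^3 + 234*h^2 + 648*sqrt(2)*h + 1296)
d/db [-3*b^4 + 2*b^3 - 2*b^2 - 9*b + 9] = -12*b^3 + 6*b^2 - 4*b - 9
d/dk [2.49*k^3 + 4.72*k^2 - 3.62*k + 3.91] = 7.47*k^2 + 9.44*k - 3.62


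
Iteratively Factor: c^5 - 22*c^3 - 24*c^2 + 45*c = (c + 3)*(c^4 - 3*c^3 - 13*c^2 + 15*c) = (c - 5)*(c + 3)*(c^3 + 2*c^2 - 3*c) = (c - 5)*(c + 3)^2*(c^2 - c) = (c - 5)*(c - 1)*(c + 3)^2*(c)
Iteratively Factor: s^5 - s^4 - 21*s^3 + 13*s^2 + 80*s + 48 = (s + 4)*(s^4 - 5*s^3 - s^2 + 17*s + 12) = (s + 1)*(s + 4)*(s^3 - 6*s^2 + 5*s + 12) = (s + 1)^2*(s + 4)*(s^2 - 7*s + 12) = (s - 3)*(s + 1)^2*(s + 4)*(s - 4)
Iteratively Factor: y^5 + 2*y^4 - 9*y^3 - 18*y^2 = (y - 3)*(y^4 + 5*y^3 + 6*y^2) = y*(y - 3)*(y^3 + 5*y^2 + 6*y) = y*(y - 3)*(y + 3)*(y^2 + 2*y) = y*(y - 3)*(y + 2)*(y + 3)*(y)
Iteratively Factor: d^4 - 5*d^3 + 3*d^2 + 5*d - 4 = (d + 1)*(d^3 - 6*d^2 + 9*d - 4) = (d - 1)*(d + 1)*(d^2 - 5*d + 4) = (d - 4)*(d - 1)*(d + 1)*(d - 1)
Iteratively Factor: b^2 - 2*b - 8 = (b + 2)*(b - 4)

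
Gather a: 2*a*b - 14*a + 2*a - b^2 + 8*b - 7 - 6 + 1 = a*(2*b - 12) - b^2 + 8*b - 12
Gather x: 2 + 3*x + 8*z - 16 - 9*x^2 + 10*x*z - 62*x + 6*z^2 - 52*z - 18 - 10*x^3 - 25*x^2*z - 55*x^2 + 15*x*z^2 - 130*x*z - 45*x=-10*x^3 + x^2*(-25*z - 64) + x*(15*z^2 - 120*z - 104) + 6*z^2 - 44*z - 32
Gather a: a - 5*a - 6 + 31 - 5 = 20 - 4*a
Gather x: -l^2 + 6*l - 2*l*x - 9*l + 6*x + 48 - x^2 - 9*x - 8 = -l^2 - 3*l - x^2 + x*(-2*l - 3) + 40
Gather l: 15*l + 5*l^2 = 5*l^2 + 15*l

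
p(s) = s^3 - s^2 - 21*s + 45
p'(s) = 3*s^2 - 2*s - 21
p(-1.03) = 64.48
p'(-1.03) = -15.76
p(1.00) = 24.00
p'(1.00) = -20.00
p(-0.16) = 48.33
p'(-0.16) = -20.60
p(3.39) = 1.28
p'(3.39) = 6.70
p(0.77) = 28.69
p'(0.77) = -20.76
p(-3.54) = 62.45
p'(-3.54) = 23.67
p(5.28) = 53.44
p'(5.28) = 52.08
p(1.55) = 13.77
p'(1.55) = -16.89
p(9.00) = 504.00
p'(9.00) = 204.00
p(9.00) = 504.00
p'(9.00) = 204.00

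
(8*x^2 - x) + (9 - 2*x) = 8*x^2 - 3*x + 9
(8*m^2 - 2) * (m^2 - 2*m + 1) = 8*m^4 - 16*m^3 + 6*m^2 + 4*m - 2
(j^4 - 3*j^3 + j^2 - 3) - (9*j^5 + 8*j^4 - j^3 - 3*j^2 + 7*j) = -9*j^5 - 7*j^4 - 2*j^3 + 4*j^2 - 7*j - 3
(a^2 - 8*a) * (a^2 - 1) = a^4 - 8*a^3 - a^2 + 8*a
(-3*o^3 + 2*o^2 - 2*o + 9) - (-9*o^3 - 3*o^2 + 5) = 6*o^3 + 5*o^2 - 2*o + 4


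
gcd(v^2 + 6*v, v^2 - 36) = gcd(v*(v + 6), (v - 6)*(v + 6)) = v + 6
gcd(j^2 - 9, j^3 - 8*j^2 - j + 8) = 1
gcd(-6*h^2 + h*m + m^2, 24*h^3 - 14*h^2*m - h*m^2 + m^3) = 2*h - m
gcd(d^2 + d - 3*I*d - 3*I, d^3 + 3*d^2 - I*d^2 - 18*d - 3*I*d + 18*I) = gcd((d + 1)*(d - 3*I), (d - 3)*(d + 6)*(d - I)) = 1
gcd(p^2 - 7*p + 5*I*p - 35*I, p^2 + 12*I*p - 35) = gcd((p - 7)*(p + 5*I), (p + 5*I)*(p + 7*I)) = p + 5*I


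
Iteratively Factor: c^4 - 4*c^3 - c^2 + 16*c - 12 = (c - 3)*(c^3 - c^2 - 4*c + 4) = (c - 3)*(c - 2)*(c^2 + c - 2) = (c - 3)*(c - 2)*(c + 2)*(c - 1)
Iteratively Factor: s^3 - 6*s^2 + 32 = (s - 4)*(s^2 - 2*s - 8) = (s - 4)^2*(s + 2)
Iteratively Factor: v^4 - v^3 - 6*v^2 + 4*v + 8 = (v - 2)*(v^3 + v^2 - 4*v - 4) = (v - 2)^2*(v^2 + 3*v + 2) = (v - 2)^2*(v + 2)*(v + 1)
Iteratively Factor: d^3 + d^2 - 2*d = (d)*(d^2 + d - 2) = d*(d - 1)*(d + 2)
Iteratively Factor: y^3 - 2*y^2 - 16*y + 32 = (y - 2)*(y^2 - 16) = (y - 4)*(y - 2)*(y + 4)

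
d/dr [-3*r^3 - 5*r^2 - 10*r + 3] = -9*r^2 - 10*r - 10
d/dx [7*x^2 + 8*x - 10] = 14*x + 8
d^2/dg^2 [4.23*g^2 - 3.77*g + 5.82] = 8.46000000000000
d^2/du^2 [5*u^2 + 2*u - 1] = 10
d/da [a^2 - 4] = 2*a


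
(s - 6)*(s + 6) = s^2 - 36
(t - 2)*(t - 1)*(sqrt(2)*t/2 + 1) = sqrt(2)*t^3/2 - 3*sqrt(2)*t^2/2 + t^2 - 3*t + sqrt(2)*t + 2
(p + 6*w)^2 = p^2 + 12*p*w + 36*w^2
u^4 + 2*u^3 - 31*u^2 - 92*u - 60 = (u - 6)*(u + 1)*(u + 2)*(u + 5)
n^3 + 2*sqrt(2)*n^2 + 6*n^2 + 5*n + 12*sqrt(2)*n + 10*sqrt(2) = (n + 1)*(n + 5)*(n + 2*sqrt(2))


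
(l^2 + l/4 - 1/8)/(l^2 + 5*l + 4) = (l^2 + l/4 - 1/8)/(l^2 + 5*l + 4)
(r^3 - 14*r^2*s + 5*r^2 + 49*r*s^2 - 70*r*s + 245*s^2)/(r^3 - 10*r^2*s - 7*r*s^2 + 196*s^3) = (r + 5)/(r + 4*s)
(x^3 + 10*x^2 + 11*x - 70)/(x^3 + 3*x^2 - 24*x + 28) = (x + 5)/(x - 2)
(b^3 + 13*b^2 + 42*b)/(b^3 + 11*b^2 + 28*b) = (b + 6)/(b + 4)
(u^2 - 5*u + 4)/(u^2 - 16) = (u - 1)/(u + 4)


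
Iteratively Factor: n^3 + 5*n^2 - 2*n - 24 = (n + 3)*(n^2 + 2*n - 8) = (n - 2)*(n + 3)*(n + 4)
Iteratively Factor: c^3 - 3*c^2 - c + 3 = (c + 1)*(c^2 - 4*c + 3) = (c - 3)*(c + 1)*(c - 1)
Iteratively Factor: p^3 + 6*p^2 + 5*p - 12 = (p + 4)*(p^2 + 2*p - 3) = (p - 1)*(p + 4)*(p + 3)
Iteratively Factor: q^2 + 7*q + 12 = (q + 4)*(q + 3)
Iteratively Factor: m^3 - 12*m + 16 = (m + 4)*(m^2 - 4*m + 4) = (m - 2)*(m + 4)*(m - 2)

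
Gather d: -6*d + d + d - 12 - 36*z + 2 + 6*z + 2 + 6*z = -4*d - 24*z - 8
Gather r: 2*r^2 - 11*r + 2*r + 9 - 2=2*r^2 - 9*r + 7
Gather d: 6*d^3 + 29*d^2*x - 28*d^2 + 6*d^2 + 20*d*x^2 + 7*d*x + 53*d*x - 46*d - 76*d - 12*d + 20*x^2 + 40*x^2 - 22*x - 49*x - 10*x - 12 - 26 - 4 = 6*d^3 + d^2*(29*x - 22) + d*(20*x^2 + 60*x - 134) + 60*x^2 - 81*x - 42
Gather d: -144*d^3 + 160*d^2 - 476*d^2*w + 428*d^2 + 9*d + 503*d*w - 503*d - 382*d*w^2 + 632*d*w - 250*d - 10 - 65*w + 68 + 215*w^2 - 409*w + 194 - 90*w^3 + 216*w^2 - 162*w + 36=-144*d^3 + d^2*(588 - 476*w) + d*(-382*w^2 + 1135*w - 744) - 90*w^3 + 431*w^2 - 636*w + 288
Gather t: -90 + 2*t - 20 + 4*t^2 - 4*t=4*t^2 - 2*t - 110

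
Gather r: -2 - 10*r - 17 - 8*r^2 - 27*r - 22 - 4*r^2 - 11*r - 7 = -12*r^2 - 48*r - 48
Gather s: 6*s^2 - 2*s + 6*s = 6*s^2 + 4*s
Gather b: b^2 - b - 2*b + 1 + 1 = b^2 - 3*b + 2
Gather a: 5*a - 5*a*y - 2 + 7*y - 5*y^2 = a*(5 - 5*y) - 5*y^2 + 7*y - 2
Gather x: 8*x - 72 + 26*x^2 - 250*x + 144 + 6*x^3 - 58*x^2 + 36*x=6*x^3 - 32*x^2 - 206*x + 72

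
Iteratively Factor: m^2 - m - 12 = (m - 4)*(m + 3)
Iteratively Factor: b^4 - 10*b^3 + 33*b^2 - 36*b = (b - 4)*(b^3 - 6*b^2 + 9*b) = b*(b - 4)*(b^2 - 6*b + 9) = b*(b - 4)*(b - 3)*(b - 3)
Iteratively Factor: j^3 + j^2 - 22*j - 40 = (j + 2)*(j^2 - j - 20) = (j - 5)*(j + 2)*(j + 4)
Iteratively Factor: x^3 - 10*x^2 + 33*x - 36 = (x - 3)*(x^2 - 7*x + 12) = (x - 4)*(x - 3)*(x - 3)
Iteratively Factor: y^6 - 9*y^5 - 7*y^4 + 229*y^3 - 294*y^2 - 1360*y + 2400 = (y + 3)*(y^5 - 12*y^4 + 29*y^3 + 142*y^2 - 720*y + 800) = (y - 5)*(y + 3)*(y^4 - 7*y^3 - 6*y^2 + 112*y - 160) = (y - 5)*(y - 2)*(y + 3)*(y^3 - 5*y^2 - 16*y + 80) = (y - 5)^2*(y - 2)*(y + 3)*(y^2 - 16) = (y - 5)^2*(y - 4)*(y - 2)*(y + 3)*(y + 4)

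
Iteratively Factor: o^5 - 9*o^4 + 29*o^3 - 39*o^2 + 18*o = (o - 2)*(o^4 - 7*o^3 + 15*o^2 - 9*o) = o*(o - 2)*(o^3 - 7*o^2 + 15*o - 9) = o*(o - 2)*(o - 1)*(o^2 - 6*o + 9) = o*(o - 3)*(o - 2)*(o - 1)*(o - 3)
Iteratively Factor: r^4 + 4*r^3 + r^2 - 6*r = (r)*(r^3 + 4*r^2 + r - 6) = r*(r + 3)*(r^2 + r - 2) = r*(r + 2)*(r + 3)*(r - 1)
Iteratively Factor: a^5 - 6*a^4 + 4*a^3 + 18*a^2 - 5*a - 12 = (a - 3)*(a^4 - 3*a^3 - 5*a^2 + 3*a + 4) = (a - 3)*(a + 1)*(a^3 - 4*a^2 - a + 4) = (a - 4)*(a - 3)*(a + 1)*(a^2 - 1) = (a - 4)*(a - 3)*(a + 1)^2*(a - 1)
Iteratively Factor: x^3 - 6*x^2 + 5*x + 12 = (x + 1)*(x^2 - 7*x + 12) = (x - 3)*(x + 1)*(x - 4)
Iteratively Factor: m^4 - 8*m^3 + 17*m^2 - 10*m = (m)*(m^3 - 8*m^2 + 17*m - 10) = m*(m - 2)*(m^2 - 6*m + 5) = m*(m - 5)*(m - 2)*(m - 1)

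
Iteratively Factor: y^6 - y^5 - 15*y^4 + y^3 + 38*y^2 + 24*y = (y - 4)*(y^5 + 3*y^4 - 3*y^3 - 11*y^2 - 6*y) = (y - 4)*(y + 3)*(y^4 - 3*y^2 - 2*y) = (y - 4)*(y + 1)*(y + 3)*(y^3 - y^2 - 2*y) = y*(y - 4)*(y + 1)*(y + 3)*(y^2 - y - 2) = y*(y - 4)*(y - 2)*(y + 1)*(y + 3)*(y + 1)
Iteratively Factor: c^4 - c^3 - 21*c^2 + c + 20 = (c + 4)*(c^3 - 5*c^2 - c + 5) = (c + 1)*(c + 4)*(c^2 - 6*c + 5) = (c - 5)*(c + 1)*(c + 4)*(c - 1)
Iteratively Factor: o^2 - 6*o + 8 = (o - 2)*(o - 4)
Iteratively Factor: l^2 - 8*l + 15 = (l - 5)*(l - 3)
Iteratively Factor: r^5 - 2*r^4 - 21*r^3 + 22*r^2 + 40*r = (r - 5)*(r^4 + 3*r^3 - 6*r^2 - 8*r) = r*(r - 5)*(r^3 + 3*r^2 - 6*r - 8) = r*(r - 5)*(r + 1)*(r^2 + 2*r - 8) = r*(r - 5)*(r + 1)*(r + 4)*(r - 2)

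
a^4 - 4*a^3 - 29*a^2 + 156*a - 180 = (a - 5)*(a - 3)*(a - 2)*(a + 6)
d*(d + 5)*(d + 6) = d^3 + 11*d^2 + 30*d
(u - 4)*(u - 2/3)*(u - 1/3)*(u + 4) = u^4 - u^3 - 142*u^2/9 + 16*u - 32/9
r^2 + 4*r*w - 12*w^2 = (r - 2*w)*(r + 6*w)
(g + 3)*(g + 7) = g^2 + 10*g + 21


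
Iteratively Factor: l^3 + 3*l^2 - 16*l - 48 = (l - 4)*(l^2 + 7*l + 12) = (l - 4)*(l + 4)*(l + 3)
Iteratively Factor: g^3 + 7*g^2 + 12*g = (g + 3)*(g^2 + 4*g) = (g + 3)*(g + 4)*(g)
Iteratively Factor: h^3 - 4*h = (h)*(h^2 - 4) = h*(h - 2)*(h + 2)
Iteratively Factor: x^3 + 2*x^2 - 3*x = (x)*(x^2 + 2*x - 3) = x*(x + 3)*(x - 1)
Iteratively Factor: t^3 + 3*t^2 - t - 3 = (t + 1)*(t^2 + 2*t - 3) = (t + 1)*(t + 3)*(t - 1)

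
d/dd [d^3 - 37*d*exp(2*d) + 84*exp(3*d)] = 3*d^2 - 74*d*exp(2*d) + 252*exp(3*d) - 37*exp(2*d)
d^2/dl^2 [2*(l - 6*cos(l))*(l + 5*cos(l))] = 2*l*cos(l) - 240*sin(l)^2 + 4*sin(l) + 124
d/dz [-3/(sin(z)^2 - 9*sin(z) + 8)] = 3*(2*sin(z) - 9)*cos(z)/(sin(z)^2 - 9*sin(z) + 8)^2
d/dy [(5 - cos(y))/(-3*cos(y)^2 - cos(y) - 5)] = (3*cos(y)^2 - 30*cos(y) - 10)*sin(y)/(3*cos(y)^2 + cos(y) + 5)^2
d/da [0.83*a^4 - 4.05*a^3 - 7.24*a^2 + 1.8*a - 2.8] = 3.32*a^3 - 12.15*a^2 - 14.48*a + 1.8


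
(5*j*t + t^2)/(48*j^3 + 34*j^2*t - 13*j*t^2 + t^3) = t*(5*j + t)/(48*j^3 + 34*j^2*t - 13*j*t^2 + t^3)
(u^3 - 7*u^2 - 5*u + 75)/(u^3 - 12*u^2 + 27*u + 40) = (u^2 - 2*u - 15)/(u^2 - 7*u - 8)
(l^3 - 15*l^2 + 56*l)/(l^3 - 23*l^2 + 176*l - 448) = l/(l - 8)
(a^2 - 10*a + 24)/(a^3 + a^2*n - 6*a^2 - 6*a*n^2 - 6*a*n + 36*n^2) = (a - 4)/(a^2 + a*n - 6*n^2)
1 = 1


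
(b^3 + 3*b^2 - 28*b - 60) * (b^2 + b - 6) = b^5 + 4*b^4 - 31*b^3 - 106*b^2 + 108*b + 360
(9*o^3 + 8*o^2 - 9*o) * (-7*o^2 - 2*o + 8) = -63*o^5 - 74*o^4 + 119*o^3 + 82*o^2 - 72*o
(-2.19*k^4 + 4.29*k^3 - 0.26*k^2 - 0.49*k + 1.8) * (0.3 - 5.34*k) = 11.6946*k^5 - 23.5656*k^4 + 2.6754*k^3 + 2.5386*k^2 - 9.759*k + 0.54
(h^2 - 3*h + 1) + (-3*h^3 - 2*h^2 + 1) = -3*h^3 - h^2 - 3*h + 2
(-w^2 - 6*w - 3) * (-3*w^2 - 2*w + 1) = 3*w^4 + 20*w^3 + 20*w^2 - 3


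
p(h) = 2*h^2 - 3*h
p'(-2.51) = -13.04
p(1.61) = 0.35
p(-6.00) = 90.00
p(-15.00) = 495.00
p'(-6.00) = -27.00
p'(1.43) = 2.72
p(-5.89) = 87.05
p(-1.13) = 5.94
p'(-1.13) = -7.52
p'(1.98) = 4.92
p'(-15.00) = -63.00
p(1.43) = -0.20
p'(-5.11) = -23.44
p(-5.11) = 67.55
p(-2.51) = 20.13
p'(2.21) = 5.84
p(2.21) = 3.14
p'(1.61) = 3.44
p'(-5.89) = -26.56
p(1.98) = 1.90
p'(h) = 4*h - 3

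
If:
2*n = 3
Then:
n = 3/2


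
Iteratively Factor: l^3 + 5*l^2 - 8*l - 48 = (l - 3)*(l^2 + 8*l + 16) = (l - 3)*(l + 4)*(l + 4)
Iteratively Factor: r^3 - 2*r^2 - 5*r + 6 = (r + 2)*(r^2 - 4*r + 3) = (r - 3)*(r + 2)*(r - 1)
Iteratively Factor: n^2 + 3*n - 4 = (n - 1)*(n + 4)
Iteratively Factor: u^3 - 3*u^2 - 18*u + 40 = (u + 4)*(u^2 - 7*u + 10) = (u - 2)*(u + 4)*(u - 5)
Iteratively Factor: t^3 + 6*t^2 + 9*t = (t)*(t^2 + 6*t + 9) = t*(t + 3)*(t + 3)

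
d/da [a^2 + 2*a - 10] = 2*a + 2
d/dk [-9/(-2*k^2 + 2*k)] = 9*(1 - 2*k)/(2*k^2*(k - 1)^2)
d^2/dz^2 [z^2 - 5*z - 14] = 2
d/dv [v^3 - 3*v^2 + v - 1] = 3*v^2 - 6*v + 1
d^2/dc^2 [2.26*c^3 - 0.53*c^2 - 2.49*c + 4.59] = 13.56*c - 1.06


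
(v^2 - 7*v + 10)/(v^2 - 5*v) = (v - 2)/v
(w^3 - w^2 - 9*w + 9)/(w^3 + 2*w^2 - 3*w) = (w - 3)/w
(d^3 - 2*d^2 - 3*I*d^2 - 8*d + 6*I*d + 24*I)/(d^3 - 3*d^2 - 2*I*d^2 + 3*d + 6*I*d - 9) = (d^2 - 2*d - 8)/(d^2 + d*(-3 + I) - 3*I)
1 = 1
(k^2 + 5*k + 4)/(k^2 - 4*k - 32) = (k + 1)/(k - 8)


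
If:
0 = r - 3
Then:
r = 3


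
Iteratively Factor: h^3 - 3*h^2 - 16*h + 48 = (h - 3)*(h^2 - 16) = (h - 4)*(h - 3)*(h + 4)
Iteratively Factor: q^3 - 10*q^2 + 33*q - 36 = (q - 4)*(q^2 - 6*q + 9) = (q - 4)*(q - 3)*(q - 3)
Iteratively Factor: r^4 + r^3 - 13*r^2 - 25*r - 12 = (r + 3)*(r^3 - 2*r^2 - 7*r - 4) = (r + 1)*(r + 3)*(r^2 - 3*r - 4) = (r + 1)^2*(r + 3)*(r - 4)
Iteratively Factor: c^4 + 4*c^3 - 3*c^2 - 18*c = (c + 3)*(c^3 + c^2 - 6*c) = c*(c + 3)*(c^2 + c - 6) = c*(c - 2)*(c + 3)*(c + 3)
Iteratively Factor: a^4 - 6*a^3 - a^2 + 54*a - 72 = (a - 3)*(a^3 - 3*a^2 - 10*a + 24) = (a - 3)*(a + 3)*(a^2 - 6*a + 8) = (a - 3)*(a - 2)*(a + 3)*(a - 4)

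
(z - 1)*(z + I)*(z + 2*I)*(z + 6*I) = z^4 - z^3 + 9*I*z^3 - 20*z^2 - 9*I*z^2 + 20*z - 12*I*z + 12*I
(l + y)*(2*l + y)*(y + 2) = 2*l^2*y + 4*l^2 + 3*l*y^2 + 6*l*y + y^3 + 2*y^2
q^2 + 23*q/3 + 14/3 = (q + 2/3)*(q + 7)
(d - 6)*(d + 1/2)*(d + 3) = d^3 - 5*d^2/2 - 39*d/2 - 9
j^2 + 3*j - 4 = (j - 1)*(j + 4)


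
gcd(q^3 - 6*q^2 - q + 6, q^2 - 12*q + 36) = q - 6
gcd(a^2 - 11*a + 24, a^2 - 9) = a - 3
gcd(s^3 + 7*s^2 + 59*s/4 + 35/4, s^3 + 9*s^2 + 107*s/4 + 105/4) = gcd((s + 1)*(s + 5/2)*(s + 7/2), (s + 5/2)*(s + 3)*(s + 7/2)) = s^2 + 6*s + 35/4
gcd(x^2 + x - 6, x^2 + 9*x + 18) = x + 3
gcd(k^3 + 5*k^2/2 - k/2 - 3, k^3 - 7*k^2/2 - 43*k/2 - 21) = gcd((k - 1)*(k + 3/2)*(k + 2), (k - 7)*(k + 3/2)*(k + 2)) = k^2 + 7*k/2 + 3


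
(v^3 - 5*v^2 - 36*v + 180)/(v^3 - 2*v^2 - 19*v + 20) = (v^2 - 36)/(v^2 + 3*v - 4)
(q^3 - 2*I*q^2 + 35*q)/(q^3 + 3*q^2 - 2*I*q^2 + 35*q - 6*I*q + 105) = q/(q + 3)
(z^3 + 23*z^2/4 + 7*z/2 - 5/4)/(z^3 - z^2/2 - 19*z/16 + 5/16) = 4*(z + 5)/(4*z - 5)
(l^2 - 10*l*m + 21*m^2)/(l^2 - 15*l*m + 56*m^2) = (l - 3*m)/(l - 8*m)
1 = 1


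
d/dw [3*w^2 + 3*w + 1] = 6*w + 3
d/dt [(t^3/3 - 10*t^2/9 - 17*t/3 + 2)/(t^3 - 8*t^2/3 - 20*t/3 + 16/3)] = 2*(3*t^4 + 93*t^3 - 113*t^2 - 16*t - 228)/(3*(9*t^6 - 48*t^5 - 56*t^4 + 416*t^3 + 144*t^2 - 640*t + 256))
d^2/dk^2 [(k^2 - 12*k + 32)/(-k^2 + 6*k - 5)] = 6*(2*k^3 - 27*k^2 + 132*k - 219)/(k^6 - 18*k^5 + 123*k^4 - 396*k^3 + 615*k^2 - 450*k + 125)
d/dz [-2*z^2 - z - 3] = -4*z - 1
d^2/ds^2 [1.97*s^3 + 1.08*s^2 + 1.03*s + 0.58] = 11.82*s + 2.16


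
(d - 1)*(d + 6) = d^2 + 5*d - 6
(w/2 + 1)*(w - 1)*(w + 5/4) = w^3/2 + 9*w^2/8 - 3*w/8 - 5/4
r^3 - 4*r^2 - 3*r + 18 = (r - 3)^2*(r + 2)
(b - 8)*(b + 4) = b^2 - 4*b - 32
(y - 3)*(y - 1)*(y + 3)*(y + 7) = y^4 + 6*y^3 - 16*y^2 - 54*y + 63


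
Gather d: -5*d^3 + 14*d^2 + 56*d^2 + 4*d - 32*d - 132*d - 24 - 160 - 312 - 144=-5*d^3 + 70*d^2 - 160*d - 640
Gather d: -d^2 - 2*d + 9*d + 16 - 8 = -d^2 + 7*d + 8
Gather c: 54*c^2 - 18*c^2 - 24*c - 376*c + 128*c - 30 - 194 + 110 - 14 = 36*c^2 - 272*c - 128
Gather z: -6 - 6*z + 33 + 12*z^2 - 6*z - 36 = 12*z^2 - 12*z - 9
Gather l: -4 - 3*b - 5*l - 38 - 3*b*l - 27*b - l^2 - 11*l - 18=-30*b - l^2 + l*(-3*b - 16) - 60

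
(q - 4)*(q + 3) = q^2 - q - 12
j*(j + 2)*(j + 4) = j^3 + 6*j^2 + 8*j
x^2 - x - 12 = (x - 4)*(x + 3)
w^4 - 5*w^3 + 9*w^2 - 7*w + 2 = (w - 2)*(w - 1)^3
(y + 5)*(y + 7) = y^2 + 12*y + 35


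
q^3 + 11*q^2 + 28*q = q*(q + 4)*(q + 7)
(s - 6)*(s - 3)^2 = s^3 - 12*s^2 + 45*s - 54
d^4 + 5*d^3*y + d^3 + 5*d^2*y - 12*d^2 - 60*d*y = d*(d - 3)*(d + 4)*(d + 5*y)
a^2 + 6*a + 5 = (a + 1)*(a + 5)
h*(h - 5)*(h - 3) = h^3 - 8*h^2 + 15*h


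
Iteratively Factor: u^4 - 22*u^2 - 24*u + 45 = (u - 1)*(u^3 + u^2 - 21*u - 45) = (u - 1)*(u + 3)*(u^2 - 2*u - 15) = (u - 1)*(u + 3)^2*(u - 5)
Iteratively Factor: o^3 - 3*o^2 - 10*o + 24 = (o + 3)*(o^2 - 6*o + 8) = (o - 2)*(o + 3)*(o - 4)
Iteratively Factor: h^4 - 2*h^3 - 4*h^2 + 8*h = (h - 2)*(h^3 - 4*h) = (h - 2)*(h + 2)*(h^2 - 2*h) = h*(h - 2)*(h + 2)*(h - 2)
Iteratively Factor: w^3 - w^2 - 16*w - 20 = (w - 5)*(w^2 + 4*w + 4) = (w - 5)*(w + 2)*(w + 2)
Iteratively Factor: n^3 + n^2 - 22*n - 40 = (n - 5)*(n^2 + 6*n + 8) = (n - 5)*(n + 2)*(n + 4)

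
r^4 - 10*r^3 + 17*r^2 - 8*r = r*(r - 8)*(r - 1)^2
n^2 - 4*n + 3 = (n - 3)*(n - 1)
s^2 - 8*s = s*(s - 8)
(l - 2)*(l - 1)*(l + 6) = l^3 + 3*l^2 - 16*l + 12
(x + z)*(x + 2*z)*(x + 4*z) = x^3 + 7*x^2*z + 14*x*z^2 + 8*z^3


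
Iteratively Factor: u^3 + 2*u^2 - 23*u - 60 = (u + 3)*(u^2 - u - 20) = (u - 5)*(u + 3)*(u + 4)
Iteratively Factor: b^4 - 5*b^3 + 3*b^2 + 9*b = (b)*(b^3 - 5*b^2 + 3*b + 9) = b*(b - 3)*(b^2 - 2*b - 3) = b*(b - 3)^2*(b + 1)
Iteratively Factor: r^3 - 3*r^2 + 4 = (r + 1)*(r^2 - 4*r + 4) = (r - 2)*(r + 1)*(r - 2)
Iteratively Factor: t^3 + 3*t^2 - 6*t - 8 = (t + 1)*(t^2 + 2*t - 8) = (t - 2)*(t + 1)*(t + 4)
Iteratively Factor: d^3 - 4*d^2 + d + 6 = (d - 3)*(d^2 - d - 2) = (d - 3)*(d + 1)*(d - 2)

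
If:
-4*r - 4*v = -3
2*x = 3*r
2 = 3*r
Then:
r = 2/3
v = 1/12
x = 1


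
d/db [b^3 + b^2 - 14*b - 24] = 3*b^2 + 2*b - 14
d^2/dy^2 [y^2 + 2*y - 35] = 2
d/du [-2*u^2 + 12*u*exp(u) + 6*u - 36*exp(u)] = 12*u*exp(u) - 4*u - 24*exp(u) + 6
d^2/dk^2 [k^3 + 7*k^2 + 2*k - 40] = 6*k + 14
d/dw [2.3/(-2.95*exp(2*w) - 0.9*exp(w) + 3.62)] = (13.57*exp(w) + 2.07)*exp(w)/(2.95*exp(2*w) + 0.9*exp(w) - 3.62)^2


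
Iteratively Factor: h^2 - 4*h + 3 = (h - 3)*(h - 1)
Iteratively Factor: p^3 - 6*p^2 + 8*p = (p - 4)*(p^2 - 2*p) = p*(p - 4)*(p - 2)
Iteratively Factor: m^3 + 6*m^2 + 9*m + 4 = (m + 1)*(m^2 + 5*m + 4) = (m + 1)^2*(m + 4)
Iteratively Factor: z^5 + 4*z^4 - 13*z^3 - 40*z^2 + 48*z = (z + 4)*(z^4 - 13*z^2 + 12*z) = (z + 4)^2*(z^3 - 4*z^2 + 3*z) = (z - 1)*(z + 4)^2*(z^2 - 3*z) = z*(z - 1)*(z + 4)^2*(z - 3)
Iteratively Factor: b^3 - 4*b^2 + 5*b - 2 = (b - 1)*(b^2 - 3*b + 2) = (b - 1)^2*(b - 2)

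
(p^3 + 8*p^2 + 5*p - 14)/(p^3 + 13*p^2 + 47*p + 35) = (p^2 + p - 2)/(p^2 + 6*p + 5)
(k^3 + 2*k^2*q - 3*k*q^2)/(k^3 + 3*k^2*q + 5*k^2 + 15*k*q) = (k - q)/(k + 5)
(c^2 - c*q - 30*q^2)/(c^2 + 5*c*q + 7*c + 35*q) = (c - 6*q)/(c + 7)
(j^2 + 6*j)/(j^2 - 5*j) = (j + 6)/(j - 5)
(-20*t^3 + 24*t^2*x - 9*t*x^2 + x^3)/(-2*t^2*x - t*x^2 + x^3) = (10*t^2 - 7*t*x + x^2)/(x*(t + x))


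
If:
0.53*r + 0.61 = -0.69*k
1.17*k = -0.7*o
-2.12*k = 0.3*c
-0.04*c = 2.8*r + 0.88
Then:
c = 4.21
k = -0.60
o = 1.00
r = -0.37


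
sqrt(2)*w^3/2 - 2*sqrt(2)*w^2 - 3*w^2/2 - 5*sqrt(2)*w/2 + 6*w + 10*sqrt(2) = (w - 4)*(w - 5*sqrt(2)/2)*(sqrt(2)*w/2 + 1)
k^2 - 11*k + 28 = (k - 7)*(k - 4)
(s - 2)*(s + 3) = s^2 + s - 6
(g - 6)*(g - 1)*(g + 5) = g^3 - 2*g^2 - 29*g + 30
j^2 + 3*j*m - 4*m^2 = (j - m)*(j + 4*m)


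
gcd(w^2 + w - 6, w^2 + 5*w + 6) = w + 3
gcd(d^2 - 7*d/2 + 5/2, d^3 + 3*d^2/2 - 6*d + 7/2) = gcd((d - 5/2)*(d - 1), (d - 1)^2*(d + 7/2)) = d - 1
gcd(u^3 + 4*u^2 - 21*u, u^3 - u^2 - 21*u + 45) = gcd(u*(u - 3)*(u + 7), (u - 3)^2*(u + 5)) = u - 3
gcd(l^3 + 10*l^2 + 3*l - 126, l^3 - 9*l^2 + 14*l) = 1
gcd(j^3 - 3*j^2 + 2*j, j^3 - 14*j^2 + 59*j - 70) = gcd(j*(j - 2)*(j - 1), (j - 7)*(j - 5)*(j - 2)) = j - 2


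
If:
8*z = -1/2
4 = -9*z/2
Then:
No Solution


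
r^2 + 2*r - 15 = (r - 3)*(r + 5)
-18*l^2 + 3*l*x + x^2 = (-3*l + x)*(6*l + x)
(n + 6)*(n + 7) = n^2 + 13*n + 42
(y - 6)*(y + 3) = y^2 - 3*y - 18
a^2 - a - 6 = (a - 3)*(a + 2)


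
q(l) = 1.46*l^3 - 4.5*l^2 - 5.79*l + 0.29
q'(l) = 4.38*l^2 - 9.0*l - 5.79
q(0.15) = -0.67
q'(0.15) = -7.04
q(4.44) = 13.66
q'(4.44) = 40.60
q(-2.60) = -40.74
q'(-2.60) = 47.22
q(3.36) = -14.59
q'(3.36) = 13.42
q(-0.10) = 0.82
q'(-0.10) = -4.85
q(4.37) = 10.89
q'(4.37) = 38.52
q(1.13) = -9.89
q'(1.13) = -10.37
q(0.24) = -1.34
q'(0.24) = -7.70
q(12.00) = 1805.69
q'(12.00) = 516.93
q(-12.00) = -3101.11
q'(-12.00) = 732.93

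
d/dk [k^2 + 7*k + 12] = 2*k + 7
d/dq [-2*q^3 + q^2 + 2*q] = -6*q^2 + 2*q + 2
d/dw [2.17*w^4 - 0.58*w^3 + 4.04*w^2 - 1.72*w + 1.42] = 8.68*w^3 - 1.74*w^2 + 8.08*w - 1.72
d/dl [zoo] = 0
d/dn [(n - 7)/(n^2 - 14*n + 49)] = -1/(n^2 - 14*n + 49)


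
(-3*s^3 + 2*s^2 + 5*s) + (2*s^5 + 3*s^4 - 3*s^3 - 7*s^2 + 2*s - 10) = 2*s^5 + 3*s^4 - 6*s^3 - 5*s^2 + 7*s - 10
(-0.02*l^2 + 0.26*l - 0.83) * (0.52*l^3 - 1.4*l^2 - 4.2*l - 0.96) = -0.0104*l^5 + 0.1632*l^4 - 0.7116*l^3 + 0.0891999999999998*l^2 + 3.2364*l + 0.7968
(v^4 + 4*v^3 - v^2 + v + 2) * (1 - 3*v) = -3*v^5 - 11*v^4 + 7*v^3 - 4*v^2 - 5*v + 2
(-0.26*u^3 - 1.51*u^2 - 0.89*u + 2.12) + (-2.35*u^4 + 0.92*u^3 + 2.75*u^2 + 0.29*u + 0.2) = -2.35*u^4 + 0.66*u^3 + 1.24*u^2 - 0.6*u + 2.32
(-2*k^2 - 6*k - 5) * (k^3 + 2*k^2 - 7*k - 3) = -2*k^5 - 10*k^4 - 3*k^3 + 38*k^2 + 53*k + 15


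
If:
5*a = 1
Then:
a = 1/5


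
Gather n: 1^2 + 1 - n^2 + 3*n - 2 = -n^2 + 3*n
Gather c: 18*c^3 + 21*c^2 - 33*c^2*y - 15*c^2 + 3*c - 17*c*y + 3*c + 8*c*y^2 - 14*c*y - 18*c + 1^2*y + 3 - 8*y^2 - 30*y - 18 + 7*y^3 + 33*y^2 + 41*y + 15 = 18*c^3 + c^2*(6 - 33*y) + c*(8*y^2 - 31*y - 12) + 7*y^3 + 25*y^2 + 12*y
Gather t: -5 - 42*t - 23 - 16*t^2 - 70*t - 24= -16*t^2 - 112*t - 52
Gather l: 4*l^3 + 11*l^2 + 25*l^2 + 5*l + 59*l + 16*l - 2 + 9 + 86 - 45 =4*l^3 + 36*l^2 + 80*l + 48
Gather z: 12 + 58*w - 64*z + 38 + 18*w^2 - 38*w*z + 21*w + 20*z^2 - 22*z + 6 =18*w^2 + 79*w + 20*z^2 + z*(-38*w - 86) + 56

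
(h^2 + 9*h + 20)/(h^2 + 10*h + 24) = (h + 5)/(h + 6)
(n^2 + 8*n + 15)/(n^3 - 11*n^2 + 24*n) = (n^2 + 8*n + 15)/(n*(n^2 - 11*n + 24))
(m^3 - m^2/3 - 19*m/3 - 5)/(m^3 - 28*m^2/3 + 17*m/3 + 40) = (m + 1)/(m - 8)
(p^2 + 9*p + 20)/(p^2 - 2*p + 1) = (p^2 + 9*p + 20)/(p^2 - 2*p + 1)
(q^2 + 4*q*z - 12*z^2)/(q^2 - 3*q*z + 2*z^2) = (-q - 6*z)/(-q + z)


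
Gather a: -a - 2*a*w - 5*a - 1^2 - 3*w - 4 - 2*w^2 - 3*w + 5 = a*(-2*w - 6) - 2*w^2 - 6*w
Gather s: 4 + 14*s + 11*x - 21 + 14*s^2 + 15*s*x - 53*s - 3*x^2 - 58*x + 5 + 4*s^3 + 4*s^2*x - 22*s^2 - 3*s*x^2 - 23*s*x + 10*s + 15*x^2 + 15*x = 4*s^3 + s^2*(4*x - 8) + s*(-3*x^2 - 8*x - 29) + 12*x^2 - 32*x - 12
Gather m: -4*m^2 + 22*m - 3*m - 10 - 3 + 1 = -4*m^2 + 19*m - 12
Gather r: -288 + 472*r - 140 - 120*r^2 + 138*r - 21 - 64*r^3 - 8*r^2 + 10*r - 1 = -64*r^3 - 128*r^2 + 620*r - 450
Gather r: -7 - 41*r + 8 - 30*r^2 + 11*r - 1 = -30*r^2 - 30*r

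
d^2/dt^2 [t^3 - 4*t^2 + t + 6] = 6*t - 8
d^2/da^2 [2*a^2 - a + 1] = 4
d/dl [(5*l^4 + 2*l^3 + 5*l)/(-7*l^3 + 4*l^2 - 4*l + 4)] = (-35*l^6 + 40*l^5 - 52*l^4 + 134*l^3 + 4*l^2 + 20)/(49*l^6 - 56*l^5 + 72*l^4 - 88*l^3 + 48*l^2 - 32*l + 16)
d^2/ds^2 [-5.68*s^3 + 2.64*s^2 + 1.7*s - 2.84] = 5.28 - 34.08*s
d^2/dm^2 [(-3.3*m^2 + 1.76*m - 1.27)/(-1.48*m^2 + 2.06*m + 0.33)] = (12.411872*m^3 + 26.361168*m^2 - 28.38936*m + 15.130916)/(3.241792*m^6 - 13.536672*m^5 + 16.673088*m^4 - 2.705192*m^3 - 3.717648*m^2 - 0.673002*m - 0.035937)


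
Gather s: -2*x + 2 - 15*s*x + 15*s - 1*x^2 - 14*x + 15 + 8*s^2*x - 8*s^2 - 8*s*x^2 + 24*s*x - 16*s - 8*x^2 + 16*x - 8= s^2*(8*x - 8) + s*(-8*x^2 + 9*x - 1) - 9*x^2 + 9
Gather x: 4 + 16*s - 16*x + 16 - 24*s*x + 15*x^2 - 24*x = 16*s + 15*x^2 + x*(-24*s - 40) + 20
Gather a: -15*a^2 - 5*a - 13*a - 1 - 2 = -15*a^2 - 18*a - 3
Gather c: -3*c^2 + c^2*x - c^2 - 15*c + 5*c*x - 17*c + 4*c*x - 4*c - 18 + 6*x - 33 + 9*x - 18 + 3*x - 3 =c^2*(x - 4) + c*(9*x - 36) + 18*x - 72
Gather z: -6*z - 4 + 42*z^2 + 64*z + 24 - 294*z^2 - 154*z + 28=-252*z^2 - 96*z + 48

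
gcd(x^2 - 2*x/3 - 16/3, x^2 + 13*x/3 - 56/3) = x - 8/3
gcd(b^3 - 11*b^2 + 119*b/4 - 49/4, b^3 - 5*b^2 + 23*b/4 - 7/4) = b^2 - 4*b + 7/4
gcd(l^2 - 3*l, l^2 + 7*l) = l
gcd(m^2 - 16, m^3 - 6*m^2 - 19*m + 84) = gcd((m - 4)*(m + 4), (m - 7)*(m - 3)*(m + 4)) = m + 4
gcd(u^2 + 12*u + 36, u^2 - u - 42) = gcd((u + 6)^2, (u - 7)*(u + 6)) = u + 6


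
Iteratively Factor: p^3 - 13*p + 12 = (p - 3)*(p^2 + 3*p - 4) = (p - 3)*(p - 1)*(p + 4)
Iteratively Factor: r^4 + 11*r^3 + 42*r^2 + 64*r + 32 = (r + 2)*(r^3 + 9*r^2 + 24*r + 16) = (r + 2)*(r + 4)*(r^2 + 5*r + 4) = (r + 1)*(r + 2)*(r + 4)*(r + 4)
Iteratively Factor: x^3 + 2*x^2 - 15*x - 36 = (x + 3)*(x^2 - x - 12) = (x + 3)^2*(x - 4)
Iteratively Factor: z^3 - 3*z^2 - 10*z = (z - 5)*(z^2 + 2*z) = z*(z - 5)*(z + 2)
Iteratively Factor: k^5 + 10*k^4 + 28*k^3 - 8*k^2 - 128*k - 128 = (k + 2)*(k^4 + 8*k^3 + 12*k^2 - 32*k - 64) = (k + 2)*(k + 4)*(k^3 + 4*k^2 - 4*k - 16) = (k + 2)^2*(k + 4)*(k^2 + 2*k - 8) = (k + 2)^2*(k + 4)^2*(k - 2)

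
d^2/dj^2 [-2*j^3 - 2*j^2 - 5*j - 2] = -12*j - 4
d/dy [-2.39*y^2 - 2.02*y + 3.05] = -4.78*y - 2.02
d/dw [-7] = 0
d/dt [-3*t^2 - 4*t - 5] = -6*t - 4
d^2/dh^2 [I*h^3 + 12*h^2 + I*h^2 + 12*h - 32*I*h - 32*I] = 6*I*h + 24 + 2*I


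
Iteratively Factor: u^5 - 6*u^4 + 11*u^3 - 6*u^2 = (u)*(u^4 - 6*u^3 + 11*u^2 - 6*u) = u*(u - 3)*(u^3 - 3*u^2 + 2*u) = u^2*(u - 3)*(u^2 - 3*u + 2) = u^2*(u - 3)*(u - 2)*(u - 1)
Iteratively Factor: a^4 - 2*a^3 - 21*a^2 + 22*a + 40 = (a + 1)*(a^3 - 3*a^2 - 18*a + 40) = (a + 1)*(a + 4)*(a^2 - 7*a + 10) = (a - 5)*(a + 1)*(a + 4)*(a - 2)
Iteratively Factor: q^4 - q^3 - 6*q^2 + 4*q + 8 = (q + 2)*(q^3 - 3*q^2 + 4) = (q - 2)*(q + 2)*(q^2 - q - 2) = (q - 2)^2*(q + 2)*(q + 1)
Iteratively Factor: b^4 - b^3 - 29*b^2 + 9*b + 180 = (b - 5)*(b^3 + 4*b^2 - 9*b - 36) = (b - 5)*(b - 3)*(b^2 + 7*b + 12) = (b - 5)*(b - 3)*(b + 3)*(b + 4)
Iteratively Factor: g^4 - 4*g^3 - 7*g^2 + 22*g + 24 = (g + 2)*(g^3 - 6*g^2 + 5*g + 12) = (g - 3)*(g + 2)*(g^2 - 3*g - 4) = (g - 3)*(g + 1)*(g + 2)*(g - 4)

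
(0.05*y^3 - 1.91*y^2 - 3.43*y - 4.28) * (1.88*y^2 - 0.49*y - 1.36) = 0.094*y^5 - 3.6153*y^4 - 5.5805*y^3 - 3.7681*y^2 + 6.762*y + 5.8208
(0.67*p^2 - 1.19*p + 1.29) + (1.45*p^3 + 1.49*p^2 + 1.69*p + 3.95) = 1.45*p^3 + 2.16*p^2 + 0.5*p + 5.24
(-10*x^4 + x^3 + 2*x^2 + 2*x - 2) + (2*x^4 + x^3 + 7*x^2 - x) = -8*x^4 + 2*x^3 + 9*x^2 + x - 2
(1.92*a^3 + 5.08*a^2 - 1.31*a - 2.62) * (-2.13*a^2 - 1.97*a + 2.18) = -4.0896*a^5 - 14.6028*a^4 - 3.0317*a^3 + 19.2357*a^2 + 2.3056*a - 5.7116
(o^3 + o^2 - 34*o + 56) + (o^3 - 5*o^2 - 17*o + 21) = 2*o^3 - 4*o^2 - 51*o + 77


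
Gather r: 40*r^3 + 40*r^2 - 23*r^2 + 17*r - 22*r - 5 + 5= 40*r^3 + 17*r^2 - 5*r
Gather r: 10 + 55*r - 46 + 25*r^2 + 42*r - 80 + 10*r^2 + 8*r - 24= 35*r^2 + 105*r - 140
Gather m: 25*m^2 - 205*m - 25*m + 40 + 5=25*m^2 - 230*m + 45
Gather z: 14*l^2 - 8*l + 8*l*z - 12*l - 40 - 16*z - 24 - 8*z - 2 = 14*l^2 - 20*l + z*(8*l - 24) - 66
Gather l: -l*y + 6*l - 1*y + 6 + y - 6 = l*(6 - y)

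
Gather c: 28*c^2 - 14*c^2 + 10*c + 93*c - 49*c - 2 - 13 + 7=14*c^2 + 54*c - 8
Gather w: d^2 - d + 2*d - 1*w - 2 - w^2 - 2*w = d^2 + d - w^2 - 3*w - 2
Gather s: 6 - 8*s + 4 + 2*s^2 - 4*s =2*s^2 - 12*s + 10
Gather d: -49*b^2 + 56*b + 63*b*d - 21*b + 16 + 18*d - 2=-49*b^2 + 35*b + d*(63*b + 18) + 14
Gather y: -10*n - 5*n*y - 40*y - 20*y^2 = -10*n - 20*y^2 + y*(-5*n - 40)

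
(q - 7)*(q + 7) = q^2 - 49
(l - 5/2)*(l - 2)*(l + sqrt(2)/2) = l^3 - 9*l^2/2 + sqrt(2)*l^2/2 - 9*sqrt(2)*l/4 + 5*l + 5*sqrt(2)/2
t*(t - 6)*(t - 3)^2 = t^4 - 12*t^3 + 45*t^2 - 54*t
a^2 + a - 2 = (a - 1)*(a + 2)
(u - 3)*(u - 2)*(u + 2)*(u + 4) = u^4 + u^3 - 16*u^2 - 4*u + 48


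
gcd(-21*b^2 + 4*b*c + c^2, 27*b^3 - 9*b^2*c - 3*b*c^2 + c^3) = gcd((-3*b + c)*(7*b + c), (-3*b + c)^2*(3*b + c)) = 3*b - c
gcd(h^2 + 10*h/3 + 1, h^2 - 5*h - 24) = h + 3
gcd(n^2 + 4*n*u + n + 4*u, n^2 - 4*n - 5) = n + 1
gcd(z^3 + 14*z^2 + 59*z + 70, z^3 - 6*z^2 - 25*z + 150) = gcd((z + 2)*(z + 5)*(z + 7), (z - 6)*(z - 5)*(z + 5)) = z + 5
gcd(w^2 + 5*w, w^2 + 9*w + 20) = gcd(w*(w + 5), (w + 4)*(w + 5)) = w + 5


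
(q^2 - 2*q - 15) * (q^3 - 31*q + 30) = q^5 - 2*q^4 - 46*q^3 + 92*q^2 + 405*q - 450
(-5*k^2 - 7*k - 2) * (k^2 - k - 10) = -5*k^4 - 2*k^3 + 55*k^2 + 72*k + 20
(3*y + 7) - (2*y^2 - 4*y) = -2*y^2 + 7*y + 7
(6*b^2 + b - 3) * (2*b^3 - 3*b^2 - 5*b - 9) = 12*b^5 - 16*b^4 - 39*b^3 - 50*b^2 + 6*b + 27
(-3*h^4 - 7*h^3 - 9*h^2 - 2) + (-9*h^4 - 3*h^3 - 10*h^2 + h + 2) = -12*h^4 - 10*h^3 - 19*h^2 + h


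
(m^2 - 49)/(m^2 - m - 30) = (49 - m^2)/(-m^2 + m + 30)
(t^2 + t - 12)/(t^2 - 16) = (t - 3)/(t - 4)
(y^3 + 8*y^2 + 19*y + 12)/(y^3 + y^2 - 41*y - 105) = (y^2 + 5*y + 4)/(y^2 - 2*y - 35)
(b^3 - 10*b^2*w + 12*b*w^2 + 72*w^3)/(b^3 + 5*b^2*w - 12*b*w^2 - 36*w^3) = (-b^2 + 12*b*w - 36*w^2)/(-b^2 - 3*b*w + 18*w^2)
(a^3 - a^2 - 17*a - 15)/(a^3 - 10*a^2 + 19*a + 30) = (a + 3)/(a - 6)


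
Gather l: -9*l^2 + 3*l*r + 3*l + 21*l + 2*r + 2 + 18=-9*l^2 + l*(3*r + 24) + 2*r + 20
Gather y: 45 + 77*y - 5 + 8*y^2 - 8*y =8*y^2 + 69*y + 40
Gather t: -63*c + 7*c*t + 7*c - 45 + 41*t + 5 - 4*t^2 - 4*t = -56*c - 4*t^2 + t*(7*c + 37) - 40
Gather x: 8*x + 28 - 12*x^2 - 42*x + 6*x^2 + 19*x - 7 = -6*x^2 - 15*x + 21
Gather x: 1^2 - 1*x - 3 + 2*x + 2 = x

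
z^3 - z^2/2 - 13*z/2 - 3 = (z - 3)*(z + 1/2)*(z + 2)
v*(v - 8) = v^2 - 8*v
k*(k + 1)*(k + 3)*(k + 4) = k^4 + 8*k^3 + 19*k^2 + 12*k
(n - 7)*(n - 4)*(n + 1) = n^3 - 10*n^2 + 17*n + 28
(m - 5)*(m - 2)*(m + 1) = m^3 - 6*m^2 + 3*m + 10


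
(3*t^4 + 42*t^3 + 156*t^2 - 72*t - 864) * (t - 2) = 3*t^5 + 36*t^4 + 72*t^3 - 384*t^2 - 720*t + 1728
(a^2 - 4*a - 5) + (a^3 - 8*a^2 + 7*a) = a^3 - 7*a^2 + 3*a - 5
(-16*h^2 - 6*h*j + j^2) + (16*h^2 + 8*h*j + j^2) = 2*h*j + 2*j^2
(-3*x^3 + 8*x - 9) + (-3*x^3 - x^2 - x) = -6*x^3 - x^2 + 7*x - 9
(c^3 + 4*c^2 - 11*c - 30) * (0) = 0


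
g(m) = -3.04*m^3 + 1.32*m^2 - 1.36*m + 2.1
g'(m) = -9.12*m^2 + 2.64*m - 1.36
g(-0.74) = 5.06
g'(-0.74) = -8.31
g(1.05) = -1.39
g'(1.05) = -8.64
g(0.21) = 1.84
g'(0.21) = -1.21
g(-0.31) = 2.74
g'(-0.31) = -3.05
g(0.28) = 1.76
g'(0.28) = -1.34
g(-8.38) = 1895.17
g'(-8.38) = -663.93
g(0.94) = -0.54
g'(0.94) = -6.94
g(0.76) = 0.49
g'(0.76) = -4.62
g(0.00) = 2.10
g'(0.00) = -1.36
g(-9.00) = 2337.42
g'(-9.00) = -763.84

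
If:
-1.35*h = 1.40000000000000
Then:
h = -1.04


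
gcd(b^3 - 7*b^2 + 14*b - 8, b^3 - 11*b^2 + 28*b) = b - 4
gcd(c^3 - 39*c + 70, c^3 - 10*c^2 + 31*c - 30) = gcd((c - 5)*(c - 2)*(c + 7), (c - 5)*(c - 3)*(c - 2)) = c^2 - 7*c + 10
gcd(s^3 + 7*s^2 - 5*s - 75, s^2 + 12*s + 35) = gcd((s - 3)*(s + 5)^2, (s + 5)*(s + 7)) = s + 5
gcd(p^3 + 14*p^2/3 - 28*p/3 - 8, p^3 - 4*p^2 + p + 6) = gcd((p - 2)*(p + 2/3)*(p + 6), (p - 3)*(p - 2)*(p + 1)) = p - 2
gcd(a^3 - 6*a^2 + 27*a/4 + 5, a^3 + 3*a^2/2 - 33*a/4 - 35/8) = a^2 - 2*a - 5/4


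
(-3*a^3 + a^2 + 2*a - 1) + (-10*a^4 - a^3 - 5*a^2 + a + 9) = -10*a^4 - 4*a^3 - 4*a^2 + 3*a + 8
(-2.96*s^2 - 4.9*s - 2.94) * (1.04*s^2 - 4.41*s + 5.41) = -3.0784*s^4 + 7.9576*s^3 + 2.5378*s^2 - 13.5436*s - 15.9054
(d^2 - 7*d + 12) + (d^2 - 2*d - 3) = 2*d^2 - 9*d + 9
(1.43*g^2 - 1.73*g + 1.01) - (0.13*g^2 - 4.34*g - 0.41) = 1.3*g^2 + 2.61*g + 1.42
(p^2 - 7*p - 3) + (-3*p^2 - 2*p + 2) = -2*p^2 - 9*p - 1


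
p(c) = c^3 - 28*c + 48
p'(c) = 3*c^2 - 28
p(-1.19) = 79.63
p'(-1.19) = -23.75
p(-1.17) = 79.16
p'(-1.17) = -23.89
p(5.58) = 65.50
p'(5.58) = 65.41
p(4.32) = 7.66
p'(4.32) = 27.99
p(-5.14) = 56.12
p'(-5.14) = 51.26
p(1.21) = 15.89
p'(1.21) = -23.61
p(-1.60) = 88.70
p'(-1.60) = -20.32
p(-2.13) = 97.98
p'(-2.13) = -14.39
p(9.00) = 525.00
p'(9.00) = 215.00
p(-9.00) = -429.00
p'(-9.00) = 215.00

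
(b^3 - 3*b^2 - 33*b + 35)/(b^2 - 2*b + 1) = (b^2 - 2*b - 35)/(b - 1)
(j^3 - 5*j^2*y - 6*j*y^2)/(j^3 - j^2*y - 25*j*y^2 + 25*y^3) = j*(j^2 - 5*j*y - 6*y^2)/(j^3 - j^2*y - 25*j*y^2 + 25*y^3)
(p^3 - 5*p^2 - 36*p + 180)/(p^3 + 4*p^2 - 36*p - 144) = (p - 5)/(p + 4)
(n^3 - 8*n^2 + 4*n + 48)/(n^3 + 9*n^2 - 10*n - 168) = (n^2 - 4*n - 12)/(n^2 + 13*n + 42)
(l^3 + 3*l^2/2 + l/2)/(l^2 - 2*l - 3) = l*(2*l + 1)/(2*(l - 3))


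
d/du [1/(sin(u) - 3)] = -cos(u)/(sin(u) - 3)^2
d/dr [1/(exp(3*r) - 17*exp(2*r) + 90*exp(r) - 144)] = (-3*exp(2*r) + 34*exp(r) - 90)*exp(r)/(exp(3*r) - 17*exp(2*r) + 90*exp(r) - 144)^2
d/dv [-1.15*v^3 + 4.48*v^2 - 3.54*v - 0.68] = -3.45*v^2 + 8.96*v - 3.54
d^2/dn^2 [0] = 0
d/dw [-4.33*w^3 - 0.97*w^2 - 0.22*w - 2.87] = -12.99*w^2 - 1.94*w - 0.22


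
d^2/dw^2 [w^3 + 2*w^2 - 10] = 6*w + 4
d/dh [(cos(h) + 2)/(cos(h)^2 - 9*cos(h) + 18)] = (cos(h)^2 + 4*cos(h) - 36)*sin(h)/(cos(h)^2 - 9*cos(h) + 18)^2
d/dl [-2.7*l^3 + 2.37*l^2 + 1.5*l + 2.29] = -8.1*l^2 + 4.74*l + 1.5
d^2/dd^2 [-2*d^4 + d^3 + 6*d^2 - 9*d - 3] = -24*d^2 + 6*d + 12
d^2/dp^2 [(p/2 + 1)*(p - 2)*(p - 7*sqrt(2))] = 3*p - 7*sqrt(2)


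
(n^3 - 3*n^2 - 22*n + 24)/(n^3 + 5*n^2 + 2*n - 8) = (n - 6)/(n + 2)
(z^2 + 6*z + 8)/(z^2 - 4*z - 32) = (z + 2)/(z - 8)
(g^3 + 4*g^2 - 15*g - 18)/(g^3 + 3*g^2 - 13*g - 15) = (g + 6)/(g + 5)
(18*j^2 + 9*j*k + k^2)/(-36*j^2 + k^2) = (-3*j - k)/(6*j - k)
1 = 1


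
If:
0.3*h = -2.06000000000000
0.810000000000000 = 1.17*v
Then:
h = -6.87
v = 0.69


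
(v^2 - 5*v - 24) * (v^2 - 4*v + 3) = v^4 - 9*v^3 - v^2 + 81*v - 72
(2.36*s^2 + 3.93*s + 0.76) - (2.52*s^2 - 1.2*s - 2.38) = -0.16*s^2 + 5.13*s + 3.14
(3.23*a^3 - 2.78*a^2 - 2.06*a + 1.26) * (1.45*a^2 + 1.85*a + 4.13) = 4.6835*a^5 + 1.9445*a^4 + 5.2099*a^3 - 13.4654*a^2 - 6.1768*a + 5.2038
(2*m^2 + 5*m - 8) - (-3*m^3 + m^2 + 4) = 3*m^3 + m^2 + 5*m - 12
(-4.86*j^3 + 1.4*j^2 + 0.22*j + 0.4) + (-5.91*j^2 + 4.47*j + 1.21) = -4.86*j^3 - 4.51*j^2 + 4.69*j + 1.61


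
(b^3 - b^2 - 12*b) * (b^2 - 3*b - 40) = b^5 - 4*b^4 - 49*b^3 + 76*b^2 + 480*b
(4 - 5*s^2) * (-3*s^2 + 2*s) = 15*s^4 - 10*s^3 - 12*s^2 + 8*s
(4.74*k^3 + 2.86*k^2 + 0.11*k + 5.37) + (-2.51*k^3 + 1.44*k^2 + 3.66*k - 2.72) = 2.23*k^3 + 4.3*k^2 + 3.77*k + 2.65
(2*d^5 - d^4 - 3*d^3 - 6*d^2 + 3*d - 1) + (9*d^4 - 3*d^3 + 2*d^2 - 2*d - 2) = 2*d^5 + 8*d^4 - 6*d^3 - 4*d^2 + d - 3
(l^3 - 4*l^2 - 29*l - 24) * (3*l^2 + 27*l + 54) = 3*l^5 + 15*l^4 - 141*l^3 - 1071*l^2 - 2214*l - 1296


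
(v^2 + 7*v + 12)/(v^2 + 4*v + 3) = (v + 4)/(v + 1)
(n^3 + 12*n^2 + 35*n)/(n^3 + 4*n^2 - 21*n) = (n + 5)/(n - 3)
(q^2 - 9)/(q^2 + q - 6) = (q - 3)/(q - 2)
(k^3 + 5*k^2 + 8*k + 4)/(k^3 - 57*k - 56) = (k^2 + 4*k + 4)/(k^2 - k - 56)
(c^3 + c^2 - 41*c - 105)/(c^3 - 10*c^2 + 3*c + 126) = (c + 5)/(c - 6)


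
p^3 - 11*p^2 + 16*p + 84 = (p - 7)*(p - 6)*(p + 2)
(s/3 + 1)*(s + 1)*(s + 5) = s^3/3 + 3*s^2 + 23*s/3 + 5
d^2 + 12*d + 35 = (d + 5)*(d + 7)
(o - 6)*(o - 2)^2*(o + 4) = o^4 - 6*o^3 - 12*o^2 + 88*o - 96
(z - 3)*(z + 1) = z^2 - 2*z - 3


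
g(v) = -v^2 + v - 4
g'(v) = 1 - 2*v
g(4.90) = -23.11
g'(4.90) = -8.80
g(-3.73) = -21.64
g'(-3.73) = 8.46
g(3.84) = -14.91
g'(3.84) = -6.68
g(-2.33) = -11.76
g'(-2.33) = 5.66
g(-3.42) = -19.12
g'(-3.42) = 7.84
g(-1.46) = -7.59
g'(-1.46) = 3.92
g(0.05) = -3.95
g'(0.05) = 0.90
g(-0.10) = -4.11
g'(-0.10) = 1.20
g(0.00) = -4.00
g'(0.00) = 1.00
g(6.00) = -34.00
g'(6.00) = -11.00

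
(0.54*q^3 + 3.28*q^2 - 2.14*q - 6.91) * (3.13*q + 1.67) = 1.6902*q^4 + 11.1682*q^3 - 1.2206*q^2 - 25.2021*q - 11.5397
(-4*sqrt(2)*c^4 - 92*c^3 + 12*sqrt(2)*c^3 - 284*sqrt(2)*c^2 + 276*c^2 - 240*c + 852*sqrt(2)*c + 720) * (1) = -4*sqrt(2)*c^4 - 92*c^3 + 12*sqrt(2)*c^3 - 284*sqrt(2)*c^2 + 276*c^2 - 240*c + 852*sqrt(2)*c + 720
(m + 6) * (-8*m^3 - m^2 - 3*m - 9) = -8*m^4 - 49*m^3 - 9*m^2 - 27*m - 54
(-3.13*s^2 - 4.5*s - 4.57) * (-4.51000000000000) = 14.1163*s^2 + 20.295*s + 20.6107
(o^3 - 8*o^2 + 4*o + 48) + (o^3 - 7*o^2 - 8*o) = 2*o^3 - 15*o^2 - 4*o + 48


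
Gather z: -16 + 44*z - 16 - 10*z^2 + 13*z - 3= -10*z^2 + 57*z - 35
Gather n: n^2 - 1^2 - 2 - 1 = n^2 - 4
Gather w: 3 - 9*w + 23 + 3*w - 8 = 18 - 6*w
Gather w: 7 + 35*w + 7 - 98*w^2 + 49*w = -98*w^2 + 84*w + 14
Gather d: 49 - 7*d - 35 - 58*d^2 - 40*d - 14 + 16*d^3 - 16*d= 16*d^3 - 58*d^2 - 63*d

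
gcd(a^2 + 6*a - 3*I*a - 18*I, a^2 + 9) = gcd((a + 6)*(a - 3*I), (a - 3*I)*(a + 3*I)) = a - 3*I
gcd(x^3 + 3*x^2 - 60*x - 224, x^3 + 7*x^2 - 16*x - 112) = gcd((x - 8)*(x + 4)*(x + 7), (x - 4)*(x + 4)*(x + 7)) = x^2 + 11*x + 28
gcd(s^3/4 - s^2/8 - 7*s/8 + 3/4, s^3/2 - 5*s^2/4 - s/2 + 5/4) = s - 1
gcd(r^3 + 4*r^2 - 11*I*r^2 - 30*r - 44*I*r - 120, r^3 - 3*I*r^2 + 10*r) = r - 5*I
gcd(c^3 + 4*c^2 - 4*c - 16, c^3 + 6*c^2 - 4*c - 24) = c^2 - 4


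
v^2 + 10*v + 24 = (v + 4)*(v + 6)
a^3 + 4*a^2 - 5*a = a*(a - 1)*(a + 5)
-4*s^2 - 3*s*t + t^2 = (-4*s + t)*(s + t)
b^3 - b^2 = b^2*(b - 1)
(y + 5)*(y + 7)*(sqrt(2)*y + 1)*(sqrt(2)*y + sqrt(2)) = 2*y^4 + sqrt(2)*y^3 + 26*y^3 + 13*sqrt(2)*y^2 + 94*y^2 + 47*sqrt(2)*y + 70*y + 35*sqrt(2)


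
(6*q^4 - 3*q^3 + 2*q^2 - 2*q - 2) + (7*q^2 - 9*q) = 6*q^4 - 3*q^3 + 9*q^2 - 11*q - 2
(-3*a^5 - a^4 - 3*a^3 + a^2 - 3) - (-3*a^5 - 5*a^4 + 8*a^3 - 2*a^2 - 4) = 4*a^4 - 11*a^3 + 3*a^2 + 1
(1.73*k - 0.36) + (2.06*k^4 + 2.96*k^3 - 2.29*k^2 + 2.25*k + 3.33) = 2.06*k^4 + 2.96*k^3 - 2.29*k^2 + 3.98*k + 2.97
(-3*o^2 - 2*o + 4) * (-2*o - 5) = 6*o^3 + 19*o^2 + 2*o - 20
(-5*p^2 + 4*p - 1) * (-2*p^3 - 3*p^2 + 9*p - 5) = 10*p^5 + 7*p^4 - 55*p^3 + 64*p^2 - 29*p + 5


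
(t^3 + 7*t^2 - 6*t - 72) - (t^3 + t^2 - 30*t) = 6*t^2 + 24*t - 72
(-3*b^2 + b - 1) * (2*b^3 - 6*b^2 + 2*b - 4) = -6*b^5 + 20*b^4 - 14*b^3 + 20*b^2 - 6*b + 4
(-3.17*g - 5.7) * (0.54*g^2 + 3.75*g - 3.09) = -1.7118*g^3 - 14.9655*g^2 - 11.5797*g + 17.613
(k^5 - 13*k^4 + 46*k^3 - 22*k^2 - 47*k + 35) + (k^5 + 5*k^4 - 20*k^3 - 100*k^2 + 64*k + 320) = 2*k^5 - 8*k^4 + 26*k^3 - 122*k^2 + 17*k + 355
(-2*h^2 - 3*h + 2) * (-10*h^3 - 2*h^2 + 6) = 20*h^5 + 34*h^4 - 14*h^3 - 16*h^2 - 18*h + 12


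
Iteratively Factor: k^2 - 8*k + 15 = (k - 3)*(k - 5)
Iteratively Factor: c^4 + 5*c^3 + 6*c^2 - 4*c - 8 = (c + 2)*(c^3 + 3*c^2 - 4) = (c + 2)^2*(c^2 + c - 2) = (c + 2)^3*(c - 1)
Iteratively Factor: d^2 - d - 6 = (d + 2)*(d - 3)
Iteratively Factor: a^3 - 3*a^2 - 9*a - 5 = (a - 5)*(a^2 + 2*a + 1) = (a - 5)*(a + 1)*(a + 1)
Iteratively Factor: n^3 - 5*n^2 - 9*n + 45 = (n + 3)*(n^2 - 8*n + 15) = (n - 3)*(n + 3)*(n - 5)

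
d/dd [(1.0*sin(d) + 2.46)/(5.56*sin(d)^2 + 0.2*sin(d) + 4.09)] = (-5.56*sin(d)^2 - 27.3552*sin(d) + 3.598)*cos(d)/(30.9136*sin(d)^4 + 2.224*sin(d)^3 + 45.5208*sin(d)^2 + 1.636*sin(d) + 16.7281)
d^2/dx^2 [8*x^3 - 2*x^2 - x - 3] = 48*x - 4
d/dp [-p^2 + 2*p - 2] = 2 - 2*p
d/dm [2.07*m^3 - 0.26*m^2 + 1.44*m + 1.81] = 6.21*m^2 - 0.52*m + 1.44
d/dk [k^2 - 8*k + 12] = 2*k - 8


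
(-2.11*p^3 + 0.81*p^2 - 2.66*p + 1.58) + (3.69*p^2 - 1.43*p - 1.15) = -2.11*p^3 + 4.5*p^2 - 4.09*p + 0.43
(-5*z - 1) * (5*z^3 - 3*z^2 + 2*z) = -25*z^4 + 10*z^3 - 7*z^2 - 2*z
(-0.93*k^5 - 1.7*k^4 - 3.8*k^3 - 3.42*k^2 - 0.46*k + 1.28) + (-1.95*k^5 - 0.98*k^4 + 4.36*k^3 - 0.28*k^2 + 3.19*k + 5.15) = -2.88*k^5 - 2.68*k^4 + 0.56*k^3 - 3.7*k^2 + 2.73*k + 6.43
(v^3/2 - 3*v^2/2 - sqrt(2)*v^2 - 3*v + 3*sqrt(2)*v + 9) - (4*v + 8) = v^3/2 - 3*v^2/2 - sqrt(2)*v^2 - 7*v + 3*sqrt(2)*v + 1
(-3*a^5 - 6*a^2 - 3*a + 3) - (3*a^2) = -3*a^5 - 9*a^2 - 3*a + 3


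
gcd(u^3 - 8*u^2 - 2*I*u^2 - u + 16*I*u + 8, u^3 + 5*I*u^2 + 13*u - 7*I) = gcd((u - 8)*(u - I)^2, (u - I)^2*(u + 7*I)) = u^2 - 2*I*u - 1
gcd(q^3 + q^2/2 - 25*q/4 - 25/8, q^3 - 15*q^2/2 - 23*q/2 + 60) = q - 5/2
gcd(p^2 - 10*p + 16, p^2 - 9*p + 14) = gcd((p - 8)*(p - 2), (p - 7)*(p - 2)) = p - 2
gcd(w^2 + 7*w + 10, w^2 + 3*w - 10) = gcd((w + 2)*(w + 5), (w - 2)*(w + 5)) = w + 5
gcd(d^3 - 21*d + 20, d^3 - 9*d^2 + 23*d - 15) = d - 1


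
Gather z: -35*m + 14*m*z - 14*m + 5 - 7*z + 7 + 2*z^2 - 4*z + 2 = -49*m + 2*z^2 + z*(14*m - 11) + 14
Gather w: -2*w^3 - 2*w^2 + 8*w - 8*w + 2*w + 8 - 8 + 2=-2*w^3 - 2*w^2 + 2*w + 2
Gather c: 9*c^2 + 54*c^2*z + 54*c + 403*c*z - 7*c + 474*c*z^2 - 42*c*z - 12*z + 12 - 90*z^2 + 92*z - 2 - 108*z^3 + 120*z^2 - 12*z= c^2*(54*z + 9) + c*(474*z^2 + 361*z + 47) - 108*z^3 + 30*z^2 + 68*z + 10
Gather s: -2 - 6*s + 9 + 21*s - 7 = 15*s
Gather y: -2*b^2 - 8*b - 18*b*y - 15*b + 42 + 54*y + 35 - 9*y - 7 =-2*b^2 - 23*b + y*(45 - 18*b) + 70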